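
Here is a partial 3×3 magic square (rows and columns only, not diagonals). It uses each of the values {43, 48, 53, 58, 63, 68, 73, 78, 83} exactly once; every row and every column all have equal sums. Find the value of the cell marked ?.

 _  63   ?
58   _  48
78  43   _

The 9 entries sum to 567, so each line sums to 567/3 = 189.
From row 2, 189 − (58 + 48) gives (2,2) = 83.
Using row 3: 78 + 43 + ? → (3,3) = 189 − 121 = 68.
Column 1 must total 189; the given cells sum to 136, so (1,1) = 53.
Column 3 must total 189; the given cells sum to 116, so (1,3) = 73.

73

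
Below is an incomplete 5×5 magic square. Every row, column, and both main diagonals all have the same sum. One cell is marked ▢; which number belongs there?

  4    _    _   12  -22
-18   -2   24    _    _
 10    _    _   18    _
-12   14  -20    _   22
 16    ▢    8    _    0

-8

Column 1 is complete and sums to 0; that is the magic constant.
Row 4: -12 + 14 + (-20) + 22 + ? = 0, so (4,4) = -4.
Main diagonal must total 0; the given cells sum to -2, so (3,3) = 2.
From anti-diagonal, 0 − (-22 + 2 + 14 + 16) gives (2,4) = -10.
Using row 2: -18 + (-2) + 24 + (-10) + ? → (2,5) = 0 − (-6) = 6.
Using column 3: 24 + 2 + (-20) + 8 + ? → (1,3) = 0 − 14 = -14.
From column 4, 0 − (12 + (-10) + 18 + (-4)) gives (5,4) = -16.
From column 5, 0 − (-22 + 6 + 22 + 0) gives (3,5) = -6.
Row 1 needs 0; the known cells sum to -20, so (1,2) = 20.
From row 3, 0 − (10 + 2 + 18 + (-6)) gives (3,2) = -24.
The remaining cell in row 5 is (5,2) = 0 − 8 = -8.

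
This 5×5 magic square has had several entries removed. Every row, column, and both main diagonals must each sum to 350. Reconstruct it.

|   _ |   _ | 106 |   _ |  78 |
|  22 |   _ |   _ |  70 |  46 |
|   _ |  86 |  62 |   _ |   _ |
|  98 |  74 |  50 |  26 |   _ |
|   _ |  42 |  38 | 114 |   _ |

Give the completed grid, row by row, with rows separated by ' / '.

54 30 106 82 78 / 22 118 94 70 46 / 110 86 62 58 34 / 98 74 50 26 102 / 66 42 38 114 90

From row 4, 350 − (98 + 74 + 50 + 26) gives (4,5) = 102.
Column 3: 106 + 62 + 50 + 38 + ? = 350, so (2,3) = 94.
Using anti-diagonal: 78 + 70 + 62 + 74 + ? → (5,1) = 350 − 284 = 66.
The remaining cell in row 2 is (2,2) = 350 − 232 = 118.
Using row 5: 66 + 42 + 38 + 114 + ? → (5,5) = 350 − 260 = 90.
Column 2 needs 350; the known cells sum to 320, so (1,2) = 30.
Using column 5: 78 + 46 + 102 + 90 + ? → (3,5) = 350 − 316 = 34.
Using main diagonal: 118 + 62 + 26 + 90 + ? → (1,1) = 350 − 296 = 54.
Row 1 needs 350; the known cells sum to 268, so (1,4) = 82.
The remaining cell in column 1 is (3,1) = 350 − 240 = 110.
Using column 4: 82 + 70 + 26 + 114 + ? → (3,4) = 350 − 292 = 58.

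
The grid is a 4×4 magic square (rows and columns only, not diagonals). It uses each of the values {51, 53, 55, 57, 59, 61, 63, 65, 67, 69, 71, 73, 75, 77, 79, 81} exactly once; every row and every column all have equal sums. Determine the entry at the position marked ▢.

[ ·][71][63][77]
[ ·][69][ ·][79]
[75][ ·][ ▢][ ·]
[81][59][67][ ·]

The 16 entries sum to 1056, so each line sums to 1056/4 = 264.
Row 1 needs 264; the known cells sum to 211, so (1,1) = 53.
Using row 4: 81 + 59 + 67 + ? → (4,4) = 264 − 207 = 57.
Using column 1: 53 + 75 + 81 + ? → (2,1) = 264 − 209 = 55.
Using column 2: 71 + 69 + 59 + ? → (3,2) = 264 − 199 = 65.
Column 4 must total 264; the given cells sum to 213, so (3,4) = 51.
From row 2, 264 − (55 + 69 + 79) gives (2,3) = 61.
Row 3 must total 264; the given cells sum to 191, so (3,3) = 73.

73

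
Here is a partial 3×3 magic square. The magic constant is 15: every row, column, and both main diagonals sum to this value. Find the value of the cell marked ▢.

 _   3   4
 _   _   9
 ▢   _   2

6

From row 1, 15 − (3 + 4) gives (1,1) = 8.
Main diagonal: 8 + 2 + ? = 15, so (2,2) = 5.
Using anti-diagonal: 4 + 5 + ? → (3,1) = 15 − 9 = 6.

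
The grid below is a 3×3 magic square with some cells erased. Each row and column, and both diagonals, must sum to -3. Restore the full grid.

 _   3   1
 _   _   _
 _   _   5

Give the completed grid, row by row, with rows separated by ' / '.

-7 3 1 / 7 -1 -9 / -3 -5 5

Row 1 must total -3; the given cells sum to 4, so (1,1) = -7.
Column 3: 1 + 5 + ? = -3, so (2,3) = -9.
Main diagonal must total -3; the given cells sum to -2, so (2,2) = -1.
Anti-diagonal must total -3; the given cells sum to 0, so (3,1) = -3.
Row 2 needs -3; the known cells sum to -10, so (2,1) = 7.
Row 3 needs -3; the known cells sum to 2, so (3,2) = -5.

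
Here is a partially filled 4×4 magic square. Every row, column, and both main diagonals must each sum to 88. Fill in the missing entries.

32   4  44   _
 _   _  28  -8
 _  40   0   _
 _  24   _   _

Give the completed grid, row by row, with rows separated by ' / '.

32 4 44 8 / 48 20 28 -8 / -4 40 0 52 / 12 24 16 36

Row 1 needs 88; the known cells sum to 80, so (1,4) = 8.
From column 2, 88 − (4 + 40 + 24) gives (2,2) = 20.
From column 3, 88 − (44 + 28 + 0) gives (4,3) = 16.
Main diagonal needs 88; the known cells sum to 52, so (4,4) = 36.
From anti-diagonal, 88 − (8 + 28 + 40) gives (4,1) = 12.
Row 2 needs 88; the known cells sum to 40, so (2,1) = 48.
Using column 1: 32 + 48 + 12 + ? → (3,1) = 88 − 92 = -4.
The remaining cell in column 4 is (3,4) = 88 − 36 = 52.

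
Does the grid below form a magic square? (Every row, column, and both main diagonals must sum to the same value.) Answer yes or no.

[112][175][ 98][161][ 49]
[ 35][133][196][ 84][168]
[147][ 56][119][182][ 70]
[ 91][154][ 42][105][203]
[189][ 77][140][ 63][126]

Row 1: 112 + 175 + 98 + 161 + 49 = 595.
Row 2: 35 + 133 + 196 + 84 + 168 = 616.
Row 3: 147 + 56 + 119 + 182 + 70 = 574.
Row 4: 91 + 154 + 42 + 105 + 203 = 595.
Row 5: 189 + 77 + 140 + 63 + 126 = 595.
Column 1: 112 + 35 + 147 + 91 + 189 = 574.
Column 2: 175 + 133 + 56 + 154 + 77 = 595.
Column 3: 98 + 196 + 119 + 42 + 140 = 595.
Column 4: 161 + 84 + 182 + 105 + 63 = 595.
Column 5: 49 + 168 + 70 + 203 + 126 = 616.
Main diagonal: 112 + 133 + 119 + 105 + 126 = 595.
Anti-diagonal: 49 + 84 + 119 + 154 + 189 = 595.

No — main diagonal sums to 595 but row 3 sums to 574.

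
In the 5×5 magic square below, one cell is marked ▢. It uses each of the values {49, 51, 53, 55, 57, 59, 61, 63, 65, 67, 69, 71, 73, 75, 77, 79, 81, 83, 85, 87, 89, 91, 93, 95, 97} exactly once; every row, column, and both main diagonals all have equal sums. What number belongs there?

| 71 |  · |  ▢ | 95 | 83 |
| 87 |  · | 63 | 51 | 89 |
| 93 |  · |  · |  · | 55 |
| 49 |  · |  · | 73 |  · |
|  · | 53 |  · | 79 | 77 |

The 25 entries sum to 1825, so each line sums to 1825/5 = 365.
Row 2 must total 365; the given cells sum to 290, so (2,2) = 75.
Column 1: 71 + 87 + 93 + 49 + ? = 365, so (5,1) = 65.
From column 4, 365 − (95 + 51 + 73 + 79) gives (3,4) = 67.
Column 5 must total 365; the given cells sum to 304, so (4,5) = 61.
Main diagonal: 71 + 75 + 73 + 77 + ? = 365, so (3,3) = 69.
From anti-diagonal, 365 − (83 + 51 + 69 + 65) gives (4,2) = 97.
The remaining cell in row 3 is (3,2) = 365 − 284 = 81.
Row 4 must total 365; the given cells sum to 280, so (4,3) = 85.
The remaining cell in row 5 is (5,3) = 365 − 274 = 91.
From column 2, 365 − (75 + 81 + 97 + 53) gives (1,2) = 59.
The remaining cell in column 3 is (1,3) = 365 − 308 = 57.

57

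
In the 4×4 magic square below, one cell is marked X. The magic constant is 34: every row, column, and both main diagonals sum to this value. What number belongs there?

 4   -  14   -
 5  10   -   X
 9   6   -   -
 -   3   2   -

8

Using column 1: 4 + 5 + 9 + ? → (4,1) = 34 − 18 = 16.
Column 2 needs 34; the known cells sum to 19, so (1,2) = 15.
Using row 1: 4 + 15 + 14 + ? → (1,4) = 34 − 33 = 1.
Row 4 needs 34; the known cells sum to 21, so (4,4) = 13.
Main diagonal: 4 + 10 + 13 + ? = 34, so (3,3) = 7.
Anti-diagonal: 1 + 6 + 16 + ? = 34, so (2,3) = 11.
Row 2 needs 34; the known cells sum to 26, so (2,4) = 8.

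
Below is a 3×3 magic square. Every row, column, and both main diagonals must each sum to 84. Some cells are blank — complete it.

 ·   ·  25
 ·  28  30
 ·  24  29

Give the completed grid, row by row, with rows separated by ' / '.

Row 2 must total 84; the given cells sum to 58, so (2,1) = 26.
From row 3, 84 − (24 + 29) gives (3,1) = 31.
Column 1 must total 84; the given cells sum to 57, so (1,1) = 27.
The remaining cell in column 2 is (1,2) = 84 − 52 = 32.

27 32 25 / 26 28 30 / 31 24 29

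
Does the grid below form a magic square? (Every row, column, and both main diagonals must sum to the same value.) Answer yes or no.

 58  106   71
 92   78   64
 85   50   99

Row 1: 58 + 106 + 71 = 235.
Row 2: 92 + 78 + 64 = 234.
Row 3: 85 + 50 + 99 = 234.
Column 1: 58 + 92 + 85 = 235.
Column 2: 106 + 78 + 50 = 234.
Column 3: 71 + 64 + 99 = 234.
Main diagonal: 58 + 78 + 99 = 235.
Anti-diagonal: 71 + 78 + 85 = 234.

No — row 3 sums to 234 but column 1 sums to 235.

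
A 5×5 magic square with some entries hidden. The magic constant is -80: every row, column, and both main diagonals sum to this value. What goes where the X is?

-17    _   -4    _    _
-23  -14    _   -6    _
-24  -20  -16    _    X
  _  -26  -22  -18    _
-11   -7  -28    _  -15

From row 5, -80 − (-11 + (-7) + (-28) + (-15)) gives (5,4) = -19.
Column 1: -17 + (-23) + (-24) + (-11) + ? = -80, so (4,1) = -5.
The remaining cell in column 2 is (1,2) = -80 − (-67) = -13.
Column 3: -4 + (-16) + (-22) + (-28) + ? = -80, so (2,3) = -10.
Using anti-diagonal: -6 + (-16) + (-26) + (-11) + ? → (1,5) = -80 − (-59) = -21.
Row 1: -17 + (-13) + (-4) + (-21) + ? = -80, so (1,4) = -25.
The remaining cell in row 2 is (2,5) = -80 − (-53) = -27.
From row 4, -80 − (-5 + (-26) + (-22) + (-18)) gives (4,5) = -9.
From column 4, -80 − (-25 + (-6) + (-18) + (-19)) gives (3,4) = -12.
Column 5 must total -80; the given cells sum to -72, so (3,5) = -8.

-8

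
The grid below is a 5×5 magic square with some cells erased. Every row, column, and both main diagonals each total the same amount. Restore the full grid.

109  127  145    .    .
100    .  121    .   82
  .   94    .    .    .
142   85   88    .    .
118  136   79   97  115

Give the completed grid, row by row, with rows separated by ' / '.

Row 5 is already complete: 118 + 136 + 79 + 97 + 115 = 545, so that is the magic constant.
Column 1: 109 + 100 + 142 + 118 + ? = 545, so (3,1) = 76.
Column 2 needs 545; the known cells sum to 442, so (2,2) = 103.
Using column 3: 145 + 121 + 88 + 79 + ? → (3,3) = 545 − 433 = 112.
Using main diagonal: 109 + 103 + 112 + 115 + ? → (4,4) = 545 − 439 = 106.
Using row 2: 100 + 103 + 121 + 82 + ? → (2,4) = 545 − 406 = 139.
Row 4 needs 545; the known cells sum to 421, so (4,5) = 124.
Anti-diagonal must total 545; the given cells sum to 454, so (1,5) = 91.
The remaining cell in row 1 is (1,4) = 545 − 472 = 73.
From column 4, 545 − (73 + 139 + 106 + 97) gives (3,4) = 130.
Using column 5: 91 + 82 + 124 + 115 + ? → (3,5) = 545 − 412 = 133.

109 127 145 73 91 / 100 103 121 139 82 / 76 94 112 130 133 / 142 85 88 106 124 / 118 136 79 97 115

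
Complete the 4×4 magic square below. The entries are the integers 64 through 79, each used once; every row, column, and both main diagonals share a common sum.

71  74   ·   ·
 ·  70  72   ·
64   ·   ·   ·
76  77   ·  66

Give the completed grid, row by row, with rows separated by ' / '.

The entries are 64 through 79, which sum to 1144, so each line sums to 1144/4 = 286.
Row 4: 76 + 77 + 66 + ? = 286, so (4,3) = 67.
Column 1: 71 + 64 + 76 + ? = 286, so (2,1) = 75.
Using column 2: 74 + 70 + 77 + ? → (3,2) = 286 − 221 = 65.
Main diagonal: 71 + 70 + 66 + ? = 286, so (3,3) = 79.
Anti-diagonal must total 286; the given cells sum to 213, so (1,4) = 73.
From row 1, 286 − (71 + 74 + 73) gives (1,3) = 68.
Using row 2: 75 + 70 + 72 + ? → (2,4) = 286 − 217 = 69.
Row 3: 64 + 65 + 79 + ? = 286, so (3,4) = 78.

71 74 68 73 / 75 70 72 69 / 64 65 79 78 / 76 77 67 66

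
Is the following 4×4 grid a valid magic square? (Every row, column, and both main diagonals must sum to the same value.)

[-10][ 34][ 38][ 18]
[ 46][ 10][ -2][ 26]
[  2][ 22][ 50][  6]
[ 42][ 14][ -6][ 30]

Row 1: -10 + 34 + 38 + 18 = 80.
Row 2: 46 + 10 + (-2) + 26 = 80.
Row 3: 2 + 22 + 50 + 6 = 80.
Row 4: 42 + 14 + (-6) + 30 = 80.
Column 1: -10 + 46 + 2 + 42 = 80.
Column 2: 34 + 10 + 22 + 14 = 80.
Column 3: 38 + (-2) + 50 + (-6) = 80.
Column 4: 18 + 26 + 6 + 30 = 80.
Main diagonal: -10 + 10 + 50 + 30 = 80.
Anti-diagonal: 18 + (-2) + 22 + 42 = 80.
All lines sum to 80.

Yes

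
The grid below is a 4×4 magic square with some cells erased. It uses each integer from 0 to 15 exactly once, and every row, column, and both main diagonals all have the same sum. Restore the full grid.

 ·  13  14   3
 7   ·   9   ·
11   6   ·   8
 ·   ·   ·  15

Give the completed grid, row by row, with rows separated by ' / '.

The entries are 0 through 15, which sum to 120, so each line sums to 120/4 = 30.
From row 1, 30 − (13 + 14 + 3) gives (1,1) = 0.
Row 3 must total 30; the given cells sum to 25, so (3,3) = 5.
Column 1 needs 30; the known cells sum to 18, so (4,1) = 12.
Column 3 must total 30; the given cells sum to 28, so (4,3) = 2.
From column 4, 30 − (3 + 8 + 15) gives (2,4) = 4.
From main diagonal, 30 − (0 + 5 + 15) gives (2,2) = 10.
Row 4: 12 + 2 + 15 + ? = 30, so (4,2) = 1.

0 13 14 3 / 7 10 9 4 / 11 6 5 8 / 12 1 2 15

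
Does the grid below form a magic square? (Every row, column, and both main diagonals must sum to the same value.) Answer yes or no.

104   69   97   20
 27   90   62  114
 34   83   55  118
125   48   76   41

Row 1: 104 + 69 + 97 + 20 = 290.
Row 2: 27 + 90 + 62 + 114 = 293.
Row 3: 34 + 83 + 55 + 118 = 290.
Row 4: 125 + 48 + 76 + 41 = 290.
Column 1: 104 + 27 + 34 + 125 = 290.
Column 2: 69 + 90 + 83 + 48 = 290.
Column 3: 97 + 62 + 55 + 76 = 290.
Column 4: 20 + 114 + 118 + 41 = 293.
Main diagonal: 104 + 90 + 55 + 41 = 290.
Anti-diagonal: 20 + 62 + 83 + 125 = 290.

No — column 2 sums to 290 but row 2 sums to 293.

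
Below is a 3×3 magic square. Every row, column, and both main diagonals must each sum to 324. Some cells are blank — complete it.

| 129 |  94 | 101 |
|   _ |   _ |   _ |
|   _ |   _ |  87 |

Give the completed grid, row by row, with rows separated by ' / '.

129 94 101 / 80 108 136 / 115 122 87

From column 3, 324 − (101 + 87) gives (2,3) = 136.
The remaining cell in main diagonal is (2,2) = 324 − 216 = 108.
Anti-diagonal: 101 + 108 + ? = 324, so (3,1) = 115.
The remaining cell in row 2 is (2,1) = 324 − 244 = 80.
Row 3 needs 324; the known cells sum to 202, so (3,2) = 122.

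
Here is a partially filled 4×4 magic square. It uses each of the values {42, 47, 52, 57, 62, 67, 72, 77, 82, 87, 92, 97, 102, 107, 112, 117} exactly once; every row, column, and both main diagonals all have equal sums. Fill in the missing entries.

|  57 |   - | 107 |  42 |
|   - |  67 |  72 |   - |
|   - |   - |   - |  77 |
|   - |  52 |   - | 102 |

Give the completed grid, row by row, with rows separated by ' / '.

57 112 107 42 / 82 67 72 97 / 62 87 92 77 / 117 52 47 102

The 16 entries sum to 1272, so each line sums to 1272/4 = 318.
The remaining cell in row 1 is (1,2) = 318 − 206 = 112.
The remaining cell in column 2 is (3,2) = 318 − 231 = 87.
Column 4 must total 318; the given cells sum to 221, so (2,4) = 97.
From main diagonal, 318 − (57 + 67 + 102) gives (3,3) = 92.
Anti-diagonal must total 318; the given cells sum to 201, so (4,1) = 117.
From row 2, 318 − (67 + 72 + 97) gives (2,1) = 82.
Row 3 needs 318; the known cells sum to 256, so (3,1) = 62.
The remaining cell in row 4 is (4,3) = 318 − 271 = 47.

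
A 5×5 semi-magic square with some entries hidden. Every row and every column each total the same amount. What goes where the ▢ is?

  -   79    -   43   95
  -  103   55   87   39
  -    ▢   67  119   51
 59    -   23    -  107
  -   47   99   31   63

35

Column 5 is complete and sums to 355; that is the magic constant.
Row 2 must total 355; the given cells sum to 284, so (2,1) = 71.
Row 5 needs 355; the known cells sum to 240, so (5,1) = 115.
From column 3, 355 − (55 + 67 + 23 + 99) gives (1,3) = 111.
Column 4 needs 355; the known cells sum to 280, so (4,4) = 75.
The remaining cell in row 1 is (1,1) = 355 − 328 = 27.
Row 4 must total 355; the given cells sum to 264, so (4,2) = 91.
Column 1 must total 355; the given cells sum to 272, so (3,1) = 83.
The remaining cell in column 2 is (3,2) = 355 − 320 = 35.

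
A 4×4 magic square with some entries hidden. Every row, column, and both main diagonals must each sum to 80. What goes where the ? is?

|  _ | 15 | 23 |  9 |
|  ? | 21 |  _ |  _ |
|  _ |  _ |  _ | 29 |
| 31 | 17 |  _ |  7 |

Row 1 must total 80; the given cells sum to 47, so (1,1) = 33.
Row 4 needs 80; the known cells sum to 55, so (4,3) = 25.
Column 2: 15 + 21 + 17 + ? = 80, so (3,2) = 27.
Using column 4: 9 + 29 + 7 + ? → (2,4) = 80 − 45 = 35.
The remaining cell in main diagonal is (3,3) = 80 − 61 = 19.
Anti-diagonal: 9 + 27 + 31 + ? = 80, so (2,3) = 13.
Row 2 needs 80; the known cells sum to 69, so (2,1) = 11.

11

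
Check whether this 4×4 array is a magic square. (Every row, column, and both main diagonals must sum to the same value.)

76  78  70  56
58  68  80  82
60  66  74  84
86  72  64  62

Row 1: 76 + 78 + 70 + 56 = 280.
Row 2: 58 + 68 + 80 + 82 = 288.
Row 3: 60 + 66 + 74 + 84 = 284.
Row 4: 86 + 72 + 64 + 62 = 284.
Column 1: 76 + 58 + 60 + 86 = 280.
Column 2: 78 + 68 + 66 + 72 = 284.
Column 3: 70 + 80 + 74 + 64 = 288.
Column 4: 56 + 82 + 84 + 62 = 284.
Main diagonal: 76 + 68 + 74 + 62 = 280.
Anti-diagonal: 56 + 80 + 66 + 86 = 288.

No — column 1 sums to 280 but column 3 sums to 288.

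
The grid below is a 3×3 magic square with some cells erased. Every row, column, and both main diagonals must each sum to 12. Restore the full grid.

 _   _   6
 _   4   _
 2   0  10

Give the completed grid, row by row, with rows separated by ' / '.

-2 8 6 / 12 4 -4 / 2 0 10

Column 2 must total 12; the given cells sum to 4, so (1,2) = 8.
Column 3 needs 12; the known cells sum to 16, so (2,3) = -4.
Main diagonal: 4 + 10 + ? = 12, so (1,1) = -2.
From row 2, 12 − (4 + (-4)) gives (2,1) = 12.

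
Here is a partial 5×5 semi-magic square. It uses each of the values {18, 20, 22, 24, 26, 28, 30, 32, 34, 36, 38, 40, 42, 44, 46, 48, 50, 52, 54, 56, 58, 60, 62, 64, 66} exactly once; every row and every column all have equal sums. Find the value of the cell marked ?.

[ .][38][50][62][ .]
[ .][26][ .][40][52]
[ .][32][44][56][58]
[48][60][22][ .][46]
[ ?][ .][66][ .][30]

The 25 entries sum to 1050, so each line sums to 1050/5 = 210.
From row 3, 210 − (32 + 44 + 56 + 58) gives (3,1) = 20.
The remaining cell in row 4 is (4,4) = 210 − 176 = 34.
Column 2 needs 210; the known cells sum to 156, so (5,2) = 54.
Column 3 must total 210; the given cells sum to 182, so (2,3) = 28.
Column 4 needs 210; the known cells sum to 192, so (5,4) = 18.
Column 5 needs 210; the known cells sum to 186, so (1,5) = 24.
From row 1, 210 − (38 + 50 + 62 + 24) gives (1,1) = 36.
The remaining cell in row 2 is (2,1) = 210 − 146 = 64.
Row 5 needs 210; the known cells sum to 168, so (5,1) = 42.

42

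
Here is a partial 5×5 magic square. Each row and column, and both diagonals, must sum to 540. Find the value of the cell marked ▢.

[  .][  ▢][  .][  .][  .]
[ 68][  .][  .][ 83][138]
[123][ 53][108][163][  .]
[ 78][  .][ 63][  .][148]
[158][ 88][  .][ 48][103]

168

The remaining cell in row 3 is (3,5) = 540 − 447 = 93.
Row 5: 158 + 88 + 48 + 103 + ? = 540, so (5,3) = 143.
From column 1, 540 − (68 + 123 + 78 + 158) gives (1,1) = 113.
Column 5: 138 + 93 + 148 + 103 + ? = 540, so (1,5) = 58.
Using anti-diagonal: 58 + 83 + 108 + 158 + ? → (4,2) = 540 − 407 = 133.
From row 4, 540 − (78 + 133 + 63 + 148) gives (4,4) = 118.
Using column 4: 83 + 163 + 118 + 48 + ? → (1,4) = 540 − 412 = 128.
Using main diagonal: 113 + 108 + 118 + 103 + ? → (2,2) = 540 − 442 = 98.
The remaining cell in row 2 is (2,3) = 540 − 387 = 153.
Column 2: 98 + 53 + 133 + 88 + ? = 540, so (1,2) = 168.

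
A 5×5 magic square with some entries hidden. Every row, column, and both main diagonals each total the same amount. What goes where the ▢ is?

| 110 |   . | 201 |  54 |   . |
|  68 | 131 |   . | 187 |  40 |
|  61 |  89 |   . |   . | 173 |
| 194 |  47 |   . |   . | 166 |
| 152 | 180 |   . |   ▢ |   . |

96

Column 1 is complete and sums to 585; that is the magic constant.
Row 2: 68 + 131 + 187 + 40 + ? = 585, so (2,3) = 159.
The remaining cell in column 2 is (1,2) = 585 − 447 = 138.
From row 1, 585 − (110 + 138 + 201 + 54) gives (1,5) = 82.
Column 5: 82 + 40 + 173 + 166 + ? = 585, so (5,5) = 124.
Using anti-diagonal: 82 + 187 + 47 + 152 + ? → (3,3) = 585 − 468 = 117.
Row 3 needs 585; the known cells sum to 440, so (3,4) = 145.
From main diagonal, 585 − (110 + 131 + 117 + 124) gives (4,4) = 103.
Row 4 needs 585; the known cells sum to 510, so (4,3) = 75.
From column 3, 585 − (201 + 159 + 117 + 75) gives (5,3) = 33.
From column 4, 585 − (54 + 187 + 145 + 103) gives (5,4) = 96.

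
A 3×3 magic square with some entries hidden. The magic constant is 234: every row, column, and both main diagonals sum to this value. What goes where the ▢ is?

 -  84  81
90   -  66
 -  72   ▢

87

Row 1 needs 234; the known cells sum to 165, so (1,1) = 69.
Row 2: 90 + 66 + ? = 234, so (2,2) = 78.
Column 1 must total 234; the given cells sum to 159, so (3,1) = 75.
The remaining cell in column 3 is (3,3) = 234 − 147 = 87.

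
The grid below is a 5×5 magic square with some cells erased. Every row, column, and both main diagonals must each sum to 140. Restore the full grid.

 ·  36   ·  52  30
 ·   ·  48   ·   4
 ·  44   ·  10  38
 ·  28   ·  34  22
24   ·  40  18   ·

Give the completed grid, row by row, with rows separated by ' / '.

Column 4 must total 140; the given cells sum to 114, so (2,4) = 26.
Column 5 must total 140; the given cells sum to 94, so (5,5) = 46.
From anti-diagonal, 140 − (30 + 26 + 28 + 24) gives (3,3) = 32.
Using row 3: 44 + 32 + 10 + 38 + ? → (3,1) = 140 − 124 = 16.
Using row 5: 24 + 40 + 18 + 46 + ? → (5,2) = 140 − 128 = 12.
The remaining cell in column 2 is (2,2) = 140 − 120 = 20.
Main diagonal: 20 + 32 + 34 + 46 + ? = 140, so (1,1) = 8.
From row 1, 140 − (8 + 36 + 52 + 30) gives (1,3) = 14.
Row 2 needs 140; the known cells sum to 98, so (2,1) = 42.
Using column 1: 8 + 42 + 16 + 24 + ? → (4,1) = 140 − 90 = 50.
Using column 3: 14 + 48 + 32 + 40 + ? → (4,3) = 140 − 134 = 6.

8 36 14 52 30 / 42 20 48 26 4 / 16 44 32 10 38 / 50 28 6 34 22 / 24 12 40 18 46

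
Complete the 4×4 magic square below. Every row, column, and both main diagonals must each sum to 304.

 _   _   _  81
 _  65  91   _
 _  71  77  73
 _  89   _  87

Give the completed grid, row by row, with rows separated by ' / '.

Row 3 needs 304; the known cells sum to 221, so (3,1) = 83.
Column 2 must total 304; the given cells sum to 225, so (1,2) = 79.
The remaining cell in column 4 is (2,4) = 304 − 241 = 63.
Main diagonal needs 304; the known cells sum to 229, so (1,1) = 75.
From anti-diagonal, 304 − (81 + 91 + 71) gives (4,1) = 61.
Row 1: 75 + 79 + 81 + ? = 304, so (1,3) = 69.
From row 2, 304 − (65 + 91 + 63) gives (2,1) = 85.
Row 4 needs 304; the known cells sum to 237, so (4,3) = 67.

75 79 69 81 / 85 65 91 63 / 83 71 77 73 / 61 89 67 87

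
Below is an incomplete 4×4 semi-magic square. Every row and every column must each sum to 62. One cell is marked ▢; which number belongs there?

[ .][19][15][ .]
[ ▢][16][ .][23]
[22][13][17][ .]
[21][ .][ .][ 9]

11

Row 3 must total 62; the given cells sum to 52, so (3,4) = 10.
Column 2 needs 62; the known cells sum to 48, so (4,2) = 14.
Column 4: 23 + 10 + 9 + ? = 62, so (1,4) = 20.
The remaining cell in row 1 is (1,1) = 62 − 54 = 8.
From row 4, 62 − (21 + 14 + 9) gives (4,3) = 18.
The remaining cell in column 1 is (2,1) = 62 − 51 = 11.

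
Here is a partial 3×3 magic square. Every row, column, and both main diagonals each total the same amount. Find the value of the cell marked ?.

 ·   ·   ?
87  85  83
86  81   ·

Row 2 is complete and sums to 255; that is the magic constant.
Row 3 must total 255; the given cells sum to 167, so (3,3) = 88.
Column 1 needs 255; the known cells sum to 173, so (1,1) = 82.
Column 2 needs 255; the known cells sum to 166, so (1,2) = 89.
Using column 3: 83 + 88 + ? → (1,3) = 255 − 171 = 84.

84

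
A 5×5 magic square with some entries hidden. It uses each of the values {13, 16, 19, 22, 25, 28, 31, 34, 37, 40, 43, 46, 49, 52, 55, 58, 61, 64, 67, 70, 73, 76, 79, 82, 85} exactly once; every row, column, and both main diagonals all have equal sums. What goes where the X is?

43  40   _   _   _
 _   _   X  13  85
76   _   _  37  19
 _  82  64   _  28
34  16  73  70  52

The 25 entries sum to 1225, so each line sums to 1225/5 = 245.
The remaining cell in column 5 is (1,5) = 245 − 184 = 61.
From anti-diagonal, 245 − (61 + 13 + 82 + 34) gives (3,3) = 55.
Row 3 must total 245; the given cells sum to 187, so (3,2) = 58.
Column 2 needs 245; the known cells sum to 196, so (2,2) = 49.
Main diagonal needs 245; the known cells sum to 199, so (4,4) = 46.
Row 4 needs 245; the known cells sum to 220, so (4,1) = 25.
Using column 1: 43 + 76 + 25 + 34 + ? → (2,1) = 245 − 178 = 67.
Using column 4: 13 + 37 + 46 + 70 + ? → (1,4) = 245 − 166 = 79.
From row 1, 245 − (43 + 40 + 79 + 61) gives (1,3) = 22.
Row 2: 67 + 49 + 13 + 85 + ? = 245, so (2,3) = 31.

31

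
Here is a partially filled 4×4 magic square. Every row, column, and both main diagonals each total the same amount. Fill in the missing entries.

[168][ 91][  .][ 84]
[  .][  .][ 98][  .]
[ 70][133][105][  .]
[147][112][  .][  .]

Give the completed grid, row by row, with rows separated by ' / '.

168 91 119 84 / 77 126 98 161 / 70 133 105 154 / 147 112 140 63

Anti-diagonal is already complete: 84 + 98 + 133 + 147 = 462, so that is the magic constant.
From row 1, 462 − (168 + 91 + 84) gives (1,3) = 119.
Row 3 must total 462; the given cells sum to 308, so (3,4) = 154.
Using column 1: 168 + 70 + 147 + ? → (2,1) = 462 − 385 = 77.
The remaining cell in column 2 is (2,2) = 462 − 336 = 126.
Column 3 must total 462; the given cells sum to 322, so (4,3) = 140.
From main diagonal, 462 − (168 + 126 + 105) gives (4,4) = 63.
The remaining cell in row 2 is (2,4) = 462 − 301 = 161.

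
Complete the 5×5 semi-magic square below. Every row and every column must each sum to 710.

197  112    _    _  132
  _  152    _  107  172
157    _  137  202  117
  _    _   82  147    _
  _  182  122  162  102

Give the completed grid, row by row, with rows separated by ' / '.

197 112 177 92 132 / 87 152 192 107 172 / 157 97 137 202 117 / 127 167 82 147 187 / 142 182 122 162 102

Row 3 must total 710; the given cells sum to 613, so (3,2) = 97.
Row 5: 182 + 122 + 162 + 102 + ? = 710, so (5,1) = 142.
The remaining cell in column 2 is (4,2) = 710 − 543 = 167.
Using column 4: 107 + 202 + 147 + 162 + ? → (1,4) = 710 − 618 = 92.
Column 5: 132 + 172 + 117 + 102 + ? = 710, so (4,5) = 187.
Row 1 must total 710; the given cells sum to 533, so (1,3) = 177.
Row 4 must total 710; the given cells sum to 583, so (4,1) = 127.
Using column 1: 197 + 157 + 127 + 142 + ? → (2,1) = 710 − 623 = 87.
Column 3: 177 + 137 + 82 + 122 + ? = 710, so (2,3) = 192.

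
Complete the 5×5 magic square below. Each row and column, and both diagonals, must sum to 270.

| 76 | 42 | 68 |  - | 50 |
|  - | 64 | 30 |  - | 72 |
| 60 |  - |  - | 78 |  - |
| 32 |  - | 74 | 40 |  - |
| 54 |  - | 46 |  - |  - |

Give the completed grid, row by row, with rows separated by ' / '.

From row 1, 270 − (76 + 42 + 68 + 50) gives (1,4) = 34.
The remaining cell in column 1 is (2,1) = 270 − 222 = 48.
The remaining cell in column 3 is (3,3) = 270 − 218 = 52.
The remaining cell in main diagonal is (5,5) = 270 − 232 = 38.
From row 2, 270 − (48 + 64 + 30 + 72) gives (2,4) = 56.
From column 4, 270 − (34 + 56 + 78 + 40) gives (5,4) = 62.
Using anti-diagonal: 50 + 56 + 52 + 54 + ? → (4,2) = 270 − 212 = 58.
Row 4 must total 270; the given cells sum to 204, so (4,5) = 66.
The remaining cell in row 5 is (5,2) = 270 − 200 = 70.
Column 2 must total 270; the given cells sum to 234, so (3,2) = 36.
Using column 5: 50 + 72 + 66 + 38 + ? → (3,5) = 270 − 226 = 44.

76 42 68 34 50 / 48 64 30 56 72 / 60 36 52 78 44 / 32 58 74 40 66 / 54 70 46 62 38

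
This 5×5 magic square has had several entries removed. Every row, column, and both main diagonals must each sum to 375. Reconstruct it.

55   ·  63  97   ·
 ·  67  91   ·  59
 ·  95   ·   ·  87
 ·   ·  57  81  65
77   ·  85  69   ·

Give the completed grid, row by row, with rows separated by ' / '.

Using column 3: 63 + 91 + 57 + 85 + ? → (3,3) = 375 − 296 = 79.
Main diagonal: 55 + 67 + 79 + 81 + ? = 375, so (5,5) = 93.
Using row 5: 77 + 85 + 69 + 93 + ? → (5,2) = 375 − 324 = 51.
Column 5 must total 375; the given cells sum to 304, so (1,5) = 71.
Row 1 needs 375; the known cells sum to 286, so (1,2) = 89.
Using column 2: 89 + 67 + 95 + 51 + ? → (4,2) = 375 − 302 = 73.
Using anti-diagonal: 71 + 79 + 73 + 77 + ? → (2,4) = 375 − 300 = 75.
From row 2, 375 − (67 + 91 + 75 + 59) gives (2,1) = 83.
Row 4: 73 + 57 + 81 + 65 + ? = 375, so (4,1) = 99.
Using column 1: 55 + 83 + 99 + 77 + ? → (3,1) = 375 − 314 = 61.
Column 4 needs 375; the known cells sum to 322, so (3,4) = 53.

55 89 63 97 71 / 83 67 91 75 59 / 61 95 79 53 87 / 99 73 57 81 65 / 77 51 85 69 93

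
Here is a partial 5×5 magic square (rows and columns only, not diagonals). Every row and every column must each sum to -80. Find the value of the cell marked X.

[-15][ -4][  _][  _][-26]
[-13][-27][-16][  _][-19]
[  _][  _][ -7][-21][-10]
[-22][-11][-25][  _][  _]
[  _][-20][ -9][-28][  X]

From row 2, -80 − (-13 + (-27) + (-16) + (-19)) gives (2,4) = -5.
From column 2, -80 − (-4 + (-27) + (-11) + (-20)) gives (3,2) = -18.
The remaining cell in column 3 is (1,3) = -80 − (-57) = -23.
Row 1 must total -80; the given cells sum to -68, so (1,4) = -12.
From row 3, -80 − (-18 + (-7) + (-21) + (-10)) gives (3,1) = -24.
Column 1 needs -80; the known cells sum to -74, so (5,1) = -6.
Column 4 must total -80; the given cells sum to -66, so (4,4) = -14.
From row 4, -80 − (-22 + (-11) + (-25) + (-14)) gives (4,5) = -8.
Using row 5: -6 + (-20) + (-9) + (-28) + ? → (5,5) = -80 − (-63) = -17.

-17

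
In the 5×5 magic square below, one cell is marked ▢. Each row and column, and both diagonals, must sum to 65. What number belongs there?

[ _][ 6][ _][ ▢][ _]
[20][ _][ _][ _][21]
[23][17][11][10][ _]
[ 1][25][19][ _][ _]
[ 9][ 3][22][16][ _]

Row 3: 23 + 17 + 11 + 10 + ? = 65, so (3,5) = 4.
Row 5: 9 + 3 + 22 + 16 + ? = 65, so (5,5) = 15.
From column 1, 65 − (20 + 23 + 1 + 9) gives (1,1) = 12.
Column 2 needs 65; the known cells sum to 51, so (2,2) = 14.
From main diagonal, 65 − (12 + 14 + 11 + 15) gives (4,4) = 13.
From row 4, 65 − (1 + 25 + 19 + 13) gives (4,5) = 7.
From column 5, 65 − (21 + 4 + 7 + 15) gives (1,5) = 18.
From anti-diagonal, 65 − (18 + 11 + 25 + 9) gives (2,4) = 2.
From row 2, 65 − (20 + 14 + 2 + 21) gives (2,3) = 8.
From column 3, 65 − (8 + 11 + 19 + 22) gives (1,3) = 5.
From column 4, 65 − (2 + 10 + 13 + 16) gives (1,4) = 24.

24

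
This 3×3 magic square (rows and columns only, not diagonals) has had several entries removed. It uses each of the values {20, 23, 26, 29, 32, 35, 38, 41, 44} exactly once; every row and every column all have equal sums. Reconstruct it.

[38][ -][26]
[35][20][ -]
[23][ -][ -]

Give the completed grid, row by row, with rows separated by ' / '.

The 9 entries sum to 288, so each line sums to 288/3 = 96.
The remaining cell in row 1 is (1,2) = 96 − 64 = 32.
Row 2 needs 96; the known cells sum to 55, so (2,3) = 41.
Column 2 needs 96; the known cells sum to 52, so (3,2) = 44.
Using column 3: 26 + 41 + ? → (3,3) = 96 − 67 = 29.

38 32 26 / 35 20 41 / 23 44 29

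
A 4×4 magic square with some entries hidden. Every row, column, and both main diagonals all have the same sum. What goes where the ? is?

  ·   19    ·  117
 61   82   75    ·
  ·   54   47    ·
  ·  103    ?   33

Column 2 is complete and sums to 258; that is the magic constant.
Using row 2: 61 + 82 + 75 + ? → (2,4) = 258 − 218 = 40.
Column 4 needs 258; the known cells sum to 190, so (3,4) = 68.
From main diagonal, 258 − (82 + 47 + 33) gives (1,1) = 96.
Using anti-diagonal: 117 + 75 + 54 + ? → (4,1) = 258 − 246 = 12.
The remaining cell in row 1 is (1,3) = 258 − 232 = 26.
Using row 3: 54 + 47 + 68 + ? → (3,1) = 258 − 169 = 89.
Row 4 must total 258; the given cells sum to 148, so (4,3) = 110.

110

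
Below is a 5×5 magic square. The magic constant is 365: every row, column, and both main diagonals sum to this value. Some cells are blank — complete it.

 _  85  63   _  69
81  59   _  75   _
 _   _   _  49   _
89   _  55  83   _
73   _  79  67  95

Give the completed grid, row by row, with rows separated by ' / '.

Row 5 must total 365; the given cells sum to 314, so (5,2) = 51.
From column 4, 365 − (75 + 49 + 83 + 67) gives (1,4) = 91.
The remaining cell in row 1 is (1,1) = 365 − 308 = 57.
Column 1 must total 365; the given cells sum to 300, so (3,1) = 65.
Main diagonal: 57 + 59 + 83 + 95 + ? = 365, so (3,3) = 71.
From anti-diagonal, 365 − (69 + 75 + 71 + 73) gives (4,2) = 77.
Row 4: 89 + 77 + 55 + 83 + ? = 365, so (4,5) = 61.
The remaining cell in column 2 is (3,2) = 365 − 272 = 93.
The remaining cell in column 3 is (2,3) = 365 − 268 = 97.
The remaining cell in row 2 is (2,5) = 365 − 312 = 53.
From row 3, 365 − (65 + 93 + 71 + 49) gives (3,5) = 87.

57 85 63 91 69 / 81 59 97 75 53 / 65 93 71 49 87 / 89 77 55 83 61 / 73 51 79 67 95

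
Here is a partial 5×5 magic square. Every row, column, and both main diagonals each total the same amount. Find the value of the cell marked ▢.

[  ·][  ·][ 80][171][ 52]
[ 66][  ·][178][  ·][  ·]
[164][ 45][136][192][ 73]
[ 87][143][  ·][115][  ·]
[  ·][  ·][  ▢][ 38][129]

Row 3 is complete and sums to 610; that is the magic constant.
From column 4, 610 − (171 + 192 + 115 + 38) gives (2,4) = 94.
From anti-diagonal, 610 − (52 + 94 + 136 + 143) gives (5,1) = 185.
From column 1, 610 − (66 + 164 + 87 + 185) gives (1,1) = 108.
The remaining cell in main diagonal is (2,2) = 610 − 488 = 122.
Using row 1: 108 + 80 + 171 + 52 + ? → (1,2) = 610 − 411 = 199.
Using row 2: 66 + 122 + 178 + 94 + ? → (2,5) = 610 − 460 = 150.
From column 2, 610 − (199 + 122 + 45 + 143) gives (5,2) = 101.
From column 5, 610 − (52 + 150 + 73 + 129) gives (4,5) = 206.
Row 4 must total 610; the given cells sum to 551, so (4,3) = 59.
Row 5: 185 + 101 + 38 + 129 + ? = 610, so (5,3) = 157.

157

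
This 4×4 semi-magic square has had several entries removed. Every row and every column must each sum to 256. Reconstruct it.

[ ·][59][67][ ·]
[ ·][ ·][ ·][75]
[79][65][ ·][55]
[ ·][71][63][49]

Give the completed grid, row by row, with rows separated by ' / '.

Row 3: 79 + 65 + 55 + ? = 256, so (3,3) = 57.
Using row 4: 71 + 63 + 49 + ? → (4,1) = 256 − 183 = 73.
Column 2 must total 256; the given cells sum to 195, so (2,2) = 61.
Column 3: 67 + 57 + 63 + ? = 256, so (2,3) = 69.
Column 4: 75 + 55 + 49 + ? = 256, so (1,4) = 77.
The remaining cell in row 1 is (1,1) = 256 − 203 = 53.
Row 2: 61 + 69 + 75 + ? = 256, so (2,1) = 51.

53 59 67 77 / 51 61 69 75 / 79 65 57 55 / 73 71 63 49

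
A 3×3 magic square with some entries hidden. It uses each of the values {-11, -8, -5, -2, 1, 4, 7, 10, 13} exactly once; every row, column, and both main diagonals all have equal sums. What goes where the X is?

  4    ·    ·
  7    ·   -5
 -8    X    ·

The 9 entries sum to 9, so each line sums to 9/3 = 3.
From row 2, 3 − (7 + (-5)) gives (2,2) = 1.
Main diagonal must total 3; the given cells sum to 5, so (3,3) = -2.
Anti-diagonal must total 3; the given cells sum to -7, so (1,3) = 10.
Using row 1: 4 + 10 + ? → (1,2) = 3 − 14 = -11.
Row 3 needs 3; the known cells sum to -10, so (3,2) = 13.

13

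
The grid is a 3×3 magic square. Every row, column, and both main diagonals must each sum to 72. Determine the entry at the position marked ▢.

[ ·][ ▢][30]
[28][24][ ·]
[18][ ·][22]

The remaining cell in row 2 is (2,3) = 72 − 52 = 20.
Row 3: 18 + 22 + ? = 72, so (3,2) = 32.
Column 1 must total 72; the given cells sum to 46, so (1,1) = 26.
Column 2 must total 72; the given cells sum to 56, so (1,2) = 16.

16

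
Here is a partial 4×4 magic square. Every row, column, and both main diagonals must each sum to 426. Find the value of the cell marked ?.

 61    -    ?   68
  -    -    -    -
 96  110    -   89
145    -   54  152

138

Row 3 needs 426; the known cells sum to 295, so (3,3) = 131.
Using row 4: 145 + 54 + 152 + ? → (4,2) = 426 − 351 = 75.
Column 1 must total 426; the given cells sum to 302, so (2,1) = 124.
From column 4, 426 − (68 + 89 + 152) gives (2,4) = 117.
Main diagonal must total 426; the given cells sum to 344, so (2,2) = 82.
From anti-diagonal, 426 − (68 + 110 + 145) gives (2,3) = 103.
The remaining cell in column 2 is (1,2) = 426 − 267 = 159.
Column 3 needs 426; the known cells sum to 288, so (1,3) = 138.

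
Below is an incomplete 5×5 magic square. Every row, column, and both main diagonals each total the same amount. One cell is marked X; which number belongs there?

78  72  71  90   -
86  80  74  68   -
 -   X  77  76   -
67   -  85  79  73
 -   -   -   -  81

Main diagonal is complete and sums to 395; that is the magic constant.
From row 1, 395 − (78 + 72 + 71 + 90) gives (1,5) = 84.
Using row 2: 86 + 80 + 74 + 68 + ? → (2,5) = 395 − 308 = 87.
Row 4: 67 + 85 + 79 + 73 + ? = 395, so (4,2) = 91.
Column 3 needs 395; the known cells sum to 307, so (5,3) = 88.
The remaining cell in column 4 is (5,4) = 395 − 313 = 82.
Column 5: 84 + 87 + 73 + 81 + ? = 395, so (3,5) = 70.
Anti-diagonal: 84 + 68 + 77 + 91 + ? = 395, so (5,1) = 75.
Row 5 must total 395; the given cells sum to 326, so (5,2) = 69.
Using column 1: 78 + 86 + 67 + 75 + ? → (3,1) = 395 − 306 = 89.
From column 2, 395 − (72 + 80 + 91 + 69) gives (3,2) = 83.

83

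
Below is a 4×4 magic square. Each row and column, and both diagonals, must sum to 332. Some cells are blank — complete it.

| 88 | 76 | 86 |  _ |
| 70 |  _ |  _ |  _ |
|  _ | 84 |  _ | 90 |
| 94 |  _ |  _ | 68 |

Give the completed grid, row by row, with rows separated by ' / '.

Row 1: 88 + 76 + 86 + ? = 332, so (1,4) = 82.
Column 1 must total 332; the given cells sum to 252, so (3,1) = 80.
Column 4 needs 332; the known cells sum to 240, so (2,4) = 92.
Anti-diagonal: 82 + 84 + 94 + ? = 332, so (2,3) = 72.
Row 2: 70 + 72 + 92 + ? = 332, so (2,2) = 98.
Row 3 needs 332; the known cells sum to 254, so (3,3) = 78.
The remaining cell in column 2 is (4,2) = 332 − 258 = 74.
The remaining cell in column 3 is (4,3) = 332 − 236 = 96.

88 76 86 82 / 70 98 72 92 / 80 84 78 90 / 94 74 96 68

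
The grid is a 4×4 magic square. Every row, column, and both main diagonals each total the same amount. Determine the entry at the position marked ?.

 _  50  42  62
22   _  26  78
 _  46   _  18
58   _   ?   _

Anti-diagonal is complete and sums to 192; that is the magic constant.
Row 1 needs 192; the known cells sum to 154, so (1,1) = 38.
The remaining cell in row 2 is (2,2) = 192 − 126 = 66.
The remaining cell in column 1 is (3,1) = 192 − 118 = 74.
From column 2, 192 − (50 + 66 + 46) gives (4,2) = 30.
Using column 4: 62 + 78 + 18 + ? → (4,4) = 192 − 158 = 34.
Using main diagonal: 38 + 66 + 34 + ? → (3,3) = 192 − 138 = 54.
Row 4 needs 192; the known cells sum to 122, so (4,3) = 70.

70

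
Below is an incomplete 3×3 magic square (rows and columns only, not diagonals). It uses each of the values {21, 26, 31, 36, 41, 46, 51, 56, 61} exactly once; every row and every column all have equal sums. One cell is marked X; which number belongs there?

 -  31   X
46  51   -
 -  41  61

The 9 entries sum to 369, so each line sums to 369/3 = 123.
Row 2 must total 123; the given cells sum to 97, so (2,3) = 26.
Row 3: 41 + 61 + ? = 123, so (3,1) = 21.
Column 1 must total 123; the given cells sum to 67, so (1,1) = 56.
Column 3: 26 + 61 + ? = 123, so (1,3) = 36.

36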